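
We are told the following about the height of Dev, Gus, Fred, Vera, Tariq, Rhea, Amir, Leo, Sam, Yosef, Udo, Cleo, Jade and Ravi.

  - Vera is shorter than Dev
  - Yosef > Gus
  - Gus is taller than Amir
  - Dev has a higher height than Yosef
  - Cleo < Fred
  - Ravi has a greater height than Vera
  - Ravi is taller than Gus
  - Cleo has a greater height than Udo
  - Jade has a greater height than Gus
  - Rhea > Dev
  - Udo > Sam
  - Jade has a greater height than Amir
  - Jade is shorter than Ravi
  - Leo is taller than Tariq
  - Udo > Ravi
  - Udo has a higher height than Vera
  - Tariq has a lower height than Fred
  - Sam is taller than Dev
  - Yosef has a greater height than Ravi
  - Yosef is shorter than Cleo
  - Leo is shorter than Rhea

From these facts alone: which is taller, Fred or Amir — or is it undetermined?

Fred

Amir < Gus < Jade < Ravi < Yosef < Dev < Sam < Udo < Cleo < Fred, by transitivity through Gus, Jade, Ravi, Yosef, Dev, Sam, Udo, Cleo.
So Fred is taller.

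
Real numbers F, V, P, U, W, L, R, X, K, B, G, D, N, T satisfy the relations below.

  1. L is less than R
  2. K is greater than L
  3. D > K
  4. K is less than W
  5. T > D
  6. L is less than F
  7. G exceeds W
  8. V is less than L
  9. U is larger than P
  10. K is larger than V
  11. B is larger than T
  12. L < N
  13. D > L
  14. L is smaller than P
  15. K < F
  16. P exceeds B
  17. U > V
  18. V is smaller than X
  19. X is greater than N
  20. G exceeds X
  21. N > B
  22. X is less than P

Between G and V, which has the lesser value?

V

V < L < K < D < T < B < N < X < G, by transitivity through L, K, D, T, B, N, X.
So V < G; V is the smaller of the two.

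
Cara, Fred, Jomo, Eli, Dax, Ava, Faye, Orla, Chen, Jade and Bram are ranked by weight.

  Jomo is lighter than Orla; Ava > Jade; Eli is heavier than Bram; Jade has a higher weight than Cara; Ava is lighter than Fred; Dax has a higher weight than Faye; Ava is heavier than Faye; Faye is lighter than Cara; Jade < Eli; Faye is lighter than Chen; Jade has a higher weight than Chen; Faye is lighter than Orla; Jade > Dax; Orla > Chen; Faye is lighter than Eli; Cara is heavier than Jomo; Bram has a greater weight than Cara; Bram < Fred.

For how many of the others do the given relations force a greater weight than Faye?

9

Directly above Faye: Cara, Dax, Chen, Orla, Ava, Eli.
One step further: Bram, Jade, Fred (9 so far).
No other element is forced above Faye by the given relations, so the count is 9.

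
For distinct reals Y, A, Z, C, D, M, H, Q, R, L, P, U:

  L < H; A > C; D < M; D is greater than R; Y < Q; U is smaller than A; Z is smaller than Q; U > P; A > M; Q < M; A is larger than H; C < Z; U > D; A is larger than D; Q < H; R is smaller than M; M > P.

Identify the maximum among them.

A

Chaining downward from A: directly below it, C, D, M, H, U; then P, L, R, Q; then Y, Z.
That covers every other element, and nothing is given above A, so A is the maximum.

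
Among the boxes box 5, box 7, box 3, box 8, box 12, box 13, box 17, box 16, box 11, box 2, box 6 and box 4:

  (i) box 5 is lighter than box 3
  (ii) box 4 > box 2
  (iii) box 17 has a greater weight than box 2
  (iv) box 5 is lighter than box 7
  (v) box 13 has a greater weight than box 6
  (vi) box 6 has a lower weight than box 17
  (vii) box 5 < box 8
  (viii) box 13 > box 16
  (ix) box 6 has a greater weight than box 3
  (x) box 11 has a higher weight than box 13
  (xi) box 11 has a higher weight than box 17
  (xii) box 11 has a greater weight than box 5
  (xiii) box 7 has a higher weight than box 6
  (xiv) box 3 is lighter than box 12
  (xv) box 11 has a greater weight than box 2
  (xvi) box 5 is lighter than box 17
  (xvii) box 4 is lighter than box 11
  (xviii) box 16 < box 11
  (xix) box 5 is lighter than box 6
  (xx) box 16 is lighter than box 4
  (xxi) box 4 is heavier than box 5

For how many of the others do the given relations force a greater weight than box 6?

4

From box 6 the given relations immediately reach box 17, box 7, box 13.
From those, box 11 — 4 in total.
No other element is forced above box 6 by the given relations, so the count is 4.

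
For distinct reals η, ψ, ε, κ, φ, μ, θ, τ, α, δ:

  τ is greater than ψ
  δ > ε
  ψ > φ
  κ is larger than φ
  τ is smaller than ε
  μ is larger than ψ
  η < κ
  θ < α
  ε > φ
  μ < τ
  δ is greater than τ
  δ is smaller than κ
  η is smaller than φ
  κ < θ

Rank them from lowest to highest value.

Each adjacent pair is fixed by a given relation: η < φ; φ < ψ; ψ < μ; μ < τ; τ < ε; ε < δ; δ < κ; κ < θ; θ < α. Chaining them end to end gives the full order.

η < φ < ψ < μ < τ < ε < δ < κ < θ < α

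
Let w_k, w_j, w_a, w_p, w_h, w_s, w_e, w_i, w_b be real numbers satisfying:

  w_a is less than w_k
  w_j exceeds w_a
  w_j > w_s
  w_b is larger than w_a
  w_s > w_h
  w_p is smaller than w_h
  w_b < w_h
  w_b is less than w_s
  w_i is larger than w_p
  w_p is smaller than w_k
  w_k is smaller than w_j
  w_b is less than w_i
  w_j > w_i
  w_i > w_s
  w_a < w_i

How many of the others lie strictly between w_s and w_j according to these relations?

The relations place w_s below w_j. An element lies strictly between them when it is forced above w_s and also forced below w_j.
Above w_s: {w_i}. Below w_j: {w_a, w_p, w_b, w_h, w_k, w_i}.
Intersection: {w_i} — 1.

1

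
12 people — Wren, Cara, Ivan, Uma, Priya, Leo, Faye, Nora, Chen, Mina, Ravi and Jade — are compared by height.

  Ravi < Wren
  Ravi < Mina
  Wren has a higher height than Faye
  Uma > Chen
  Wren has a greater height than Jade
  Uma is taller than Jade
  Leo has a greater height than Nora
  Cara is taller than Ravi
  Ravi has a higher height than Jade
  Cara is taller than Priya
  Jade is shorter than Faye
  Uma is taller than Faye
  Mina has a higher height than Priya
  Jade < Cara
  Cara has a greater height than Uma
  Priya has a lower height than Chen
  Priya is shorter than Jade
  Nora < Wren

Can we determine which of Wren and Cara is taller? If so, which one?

undetermined

Following every chain through Wren: below Wren we get Priya, Nora, Jade, Ravi, Faye.
Cara is not reached, and no chain runs the other way from Cara to Wren.
So the given relations leave the order of Wren and Cara undetermined.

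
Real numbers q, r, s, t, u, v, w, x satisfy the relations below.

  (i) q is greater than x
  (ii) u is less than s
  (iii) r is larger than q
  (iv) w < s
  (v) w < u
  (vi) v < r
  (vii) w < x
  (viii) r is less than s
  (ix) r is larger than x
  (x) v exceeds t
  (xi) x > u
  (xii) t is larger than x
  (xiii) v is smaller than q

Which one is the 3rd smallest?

x

Chaining the given pairs: w < u < x < t < v < q < r < s.
Counting 3 from the smallest end gives x.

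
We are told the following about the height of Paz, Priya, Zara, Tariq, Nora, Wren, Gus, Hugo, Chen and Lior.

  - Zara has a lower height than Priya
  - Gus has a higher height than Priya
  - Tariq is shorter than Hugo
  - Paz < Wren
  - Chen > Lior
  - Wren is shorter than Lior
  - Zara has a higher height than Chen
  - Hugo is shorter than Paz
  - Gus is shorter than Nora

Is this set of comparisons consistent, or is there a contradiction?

consistent

The single ordering Tariq < Hugo < Paz < Wren < Lior < Chen < Zara < Priya < Gus < Nora satisfies every listed relation, so no contradiction arises.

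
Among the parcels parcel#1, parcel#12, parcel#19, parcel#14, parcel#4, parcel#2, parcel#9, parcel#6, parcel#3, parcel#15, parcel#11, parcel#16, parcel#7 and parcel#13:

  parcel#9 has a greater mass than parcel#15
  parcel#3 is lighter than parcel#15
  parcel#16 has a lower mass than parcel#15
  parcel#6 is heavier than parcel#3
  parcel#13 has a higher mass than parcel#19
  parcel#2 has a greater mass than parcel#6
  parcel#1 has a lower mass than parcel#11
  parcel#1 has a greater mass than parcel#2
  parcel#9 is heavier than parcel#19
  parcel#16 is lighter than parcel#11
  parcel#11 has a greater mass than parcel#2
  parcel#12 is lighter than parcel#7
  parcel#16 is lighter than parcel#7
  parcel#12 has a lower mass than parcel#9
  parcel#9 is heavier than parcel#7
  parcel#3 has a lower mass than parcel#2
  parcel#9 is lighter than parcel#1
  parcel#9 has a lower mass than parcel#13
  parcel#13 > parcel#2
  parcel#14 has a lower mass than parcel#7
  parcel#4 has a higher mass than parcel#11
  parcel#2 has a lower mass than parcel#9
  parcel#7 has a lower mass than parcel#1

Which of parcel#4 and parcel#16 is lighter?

parcel#16

Following the relations from parcel#16: parcel#16 < parcel#15 < parcel#9 < parcel#1 < parcel#11 < parcel#4.
So parcel#16 < parcel#4; parcel#16 is the lighter of the two.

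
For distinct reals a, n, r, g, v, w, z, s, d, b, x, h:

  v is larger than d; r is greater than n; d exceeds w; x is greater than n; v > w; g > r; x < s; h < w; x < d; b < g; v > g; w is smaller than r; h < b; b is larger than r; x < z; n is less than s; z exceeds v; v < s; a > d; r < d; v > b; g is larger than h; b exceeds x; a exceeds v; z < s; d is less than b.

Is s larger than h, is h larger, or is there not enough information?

s

Following the relations from h: h < w < r < d < b < g < v < z < s.
So s is larger.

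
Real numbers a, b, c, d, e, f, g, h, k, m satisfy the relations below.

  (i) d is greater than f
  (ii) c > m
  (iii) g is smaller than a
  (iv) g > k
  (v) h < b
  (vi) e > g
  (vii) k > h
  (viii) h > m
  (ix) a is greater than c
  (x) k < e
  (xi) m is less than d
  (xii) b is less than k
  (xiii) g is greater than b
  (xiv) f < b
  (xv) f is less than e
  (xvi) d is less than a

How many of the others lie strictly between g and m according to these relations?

The relations place m below g. An element lies strictly between them when it is forced above m and also forced below g.
Above m: {d, h, c, b, k, e, a}. Below g: {f, h, b, k}.
Intersection: {h, b, k} — 3.

3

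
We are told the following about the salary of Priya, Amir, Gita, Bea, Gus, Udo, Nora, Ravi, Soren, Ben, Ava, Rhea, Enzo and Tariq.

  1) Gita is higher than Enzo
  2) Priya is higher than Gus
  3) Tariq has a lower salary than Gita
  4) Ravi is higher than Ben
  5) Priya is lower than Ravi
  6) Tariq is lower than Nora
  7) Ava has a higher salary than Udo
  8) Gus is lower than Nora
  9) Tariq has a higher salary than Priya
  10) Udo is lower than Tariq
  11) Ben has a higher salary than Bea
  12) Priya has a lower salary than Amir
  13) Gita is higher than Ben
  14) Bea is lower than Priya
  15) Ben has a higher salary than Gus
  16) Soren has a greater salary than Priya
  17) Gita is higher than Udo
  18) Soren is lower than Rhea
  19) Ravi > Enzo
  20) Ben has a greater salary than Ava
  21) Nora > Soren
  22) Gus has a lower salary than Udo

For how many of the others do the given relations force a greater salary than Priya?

7

From Priya the given relations immediately reach Amir, Tariq, Soren, Ravi.
From those, Nora, Rhea, Gita — 7 in total.
Nothing else is reachable above Priya; 7 in all.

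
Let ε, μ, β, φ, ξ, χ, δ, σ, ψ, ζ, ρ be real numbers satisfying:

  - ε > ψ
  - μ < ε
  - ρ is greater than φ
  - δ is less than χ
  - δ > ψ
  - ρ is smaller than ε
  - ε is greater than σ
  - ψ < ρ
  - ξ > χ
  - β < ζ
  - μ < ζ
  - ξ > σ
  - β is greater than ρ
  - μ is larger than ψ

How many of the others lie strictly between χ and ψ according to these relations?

1

Chaining upward from ψ reaches: δ, μ, ρ, β, ζ, ε, ξ.
Chaining downward from χ reaches: δ.
Strictly between ψ and χ are those in both lists: δ — 1 element.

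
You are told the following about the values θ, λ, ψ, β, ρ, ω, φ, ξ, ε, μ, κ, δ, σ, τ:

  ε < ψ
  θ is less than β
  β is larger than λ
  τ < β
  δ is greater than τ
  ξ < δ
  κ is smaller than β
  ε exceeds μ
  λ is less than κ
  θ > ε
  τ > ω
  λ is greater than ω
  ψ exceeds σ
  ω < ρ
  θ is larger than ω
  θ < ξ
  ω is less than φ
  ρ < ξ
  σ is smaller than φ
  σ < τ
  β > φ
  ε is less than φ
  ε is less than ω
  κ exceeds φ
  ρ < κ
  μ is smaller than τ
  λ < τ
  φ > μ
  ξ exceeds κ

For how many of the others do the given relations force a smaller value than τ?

5

From τ the given relations immediately reach μ, ω, σ, λ.
From those, ε — 5 in total.
No other element is forced below τ by the given relations, so the count is 5.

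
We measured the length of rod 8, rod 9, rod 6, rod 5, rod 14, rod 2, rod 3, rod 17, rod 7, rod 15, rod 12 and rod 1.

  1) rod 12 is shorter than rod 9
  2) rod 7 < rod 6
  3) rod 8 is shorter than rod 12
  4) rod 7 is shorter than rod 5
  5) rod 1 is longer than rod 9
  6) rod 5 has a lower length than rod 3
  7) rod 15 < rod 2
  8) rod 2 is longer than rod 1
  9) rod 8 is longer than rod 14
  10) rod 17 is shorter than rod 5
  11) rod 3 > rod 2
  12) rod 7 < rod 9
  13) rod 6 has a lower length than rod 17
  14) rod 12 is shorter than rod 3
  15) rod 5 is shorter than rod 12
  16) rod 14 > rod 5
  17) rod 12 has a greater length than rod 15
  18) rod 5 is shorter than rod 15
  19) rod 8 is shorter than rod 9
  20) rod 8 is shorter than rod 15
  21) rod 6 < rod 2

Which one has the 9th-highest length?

rod 5

Piecing the relations together gives one ordering: rod 7 < rod 6 < rod 17 < rod 5 < rod 14 < rod 8 < rod 15 < rod 12 < rod 9 < rod 1 < rod 2 < rod 3.
Counting 9 from the largest end gives rod 5.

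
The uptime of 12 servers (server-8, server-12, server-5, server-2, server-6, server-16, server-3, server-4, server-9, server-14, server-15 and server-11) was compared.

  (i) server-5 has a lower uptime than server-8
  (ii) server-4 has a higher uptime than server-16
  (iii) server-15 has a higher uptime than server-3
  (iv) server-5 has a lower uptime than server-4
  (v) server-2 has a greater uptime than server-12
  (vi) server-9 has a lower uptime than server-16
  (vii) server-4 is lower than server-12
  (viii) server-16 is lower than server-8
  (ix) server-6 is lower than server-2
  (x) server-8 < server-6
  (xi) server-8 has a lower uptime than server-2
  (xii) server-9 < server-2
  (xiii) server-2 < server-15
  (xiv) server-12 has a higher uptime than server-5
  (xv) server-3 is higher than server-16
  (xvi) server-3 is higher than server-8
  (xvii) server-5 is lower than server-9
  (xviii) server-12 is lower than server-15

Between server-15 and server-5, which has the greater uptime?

server-15

server-5 < server-9 and server-9 < server-16 give server-5 < server-16.
Then server-16 < server-8 extends the chain to server-8.
With server-8 < server-6: server-5 < server-9 < server-16 < server-8 < server-6.
With server-6 < server-2: server-5 < server-9 < server-16 < server-8 < server-6 < server-2.
Then server-2 < server-15 extends the chain to server-15.
So server-5 < server-15; server-15 is the higher of the two.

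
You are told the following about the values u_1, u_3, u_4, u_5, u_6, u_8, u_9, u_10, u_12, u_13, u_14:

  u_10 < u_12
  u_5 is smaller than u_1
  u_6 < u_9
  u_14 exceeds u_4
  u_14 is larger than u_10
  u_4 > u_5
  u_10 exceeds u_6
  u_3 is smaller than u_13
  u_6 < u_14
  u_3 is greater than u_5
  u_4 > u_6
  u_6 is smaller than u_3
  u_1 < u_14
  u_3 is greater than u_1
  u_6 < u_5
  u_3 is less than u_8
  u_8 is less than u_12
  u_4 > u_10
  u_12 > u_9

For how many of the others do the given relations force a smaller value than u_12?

From u_12 the given relations immediately reach u_8, u_10, u_9.
From those, u_6, u_3 — 5 in total.
From those, u_5, u_1 — 7 in total.
Nothing else is reachable below u_12; 7 in all.

7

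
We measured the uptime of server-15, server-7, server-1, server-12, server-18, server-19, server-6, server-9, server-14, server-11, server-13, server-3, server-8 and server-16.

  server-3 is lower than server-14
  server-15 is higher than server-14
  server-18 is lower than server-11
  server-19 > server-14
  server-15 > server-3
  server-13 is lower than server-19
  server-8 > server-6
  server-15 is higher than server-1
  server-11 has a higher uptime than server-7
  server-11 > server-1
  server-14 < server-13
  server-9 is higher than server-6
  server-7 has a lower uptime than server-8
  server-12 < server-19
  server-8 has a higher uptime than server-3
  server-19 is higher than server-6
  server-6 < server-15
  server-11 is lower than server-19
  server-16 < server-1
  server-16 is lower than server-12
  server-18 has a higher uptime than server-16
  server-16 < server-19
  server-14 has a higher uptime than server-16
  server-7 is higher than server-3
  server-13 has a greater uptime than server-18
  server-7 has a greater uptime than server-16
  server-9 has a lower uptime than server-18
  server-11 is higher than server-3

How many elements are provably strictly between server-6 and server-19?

4

The relations place server-6 below server-19. An element lies strictly between them when it is forced above server-6 and also forced below server-19.
Above server-6: {server-15, server-9, server-8, server-18, server-13, server-11}. Below server-19: {server-16, server-1, server-3, server-7, server-14, server-9, server-12, server-18, server-13, server-11}.
Intersection: {server-9, server-18, server-13, server-11} — 4.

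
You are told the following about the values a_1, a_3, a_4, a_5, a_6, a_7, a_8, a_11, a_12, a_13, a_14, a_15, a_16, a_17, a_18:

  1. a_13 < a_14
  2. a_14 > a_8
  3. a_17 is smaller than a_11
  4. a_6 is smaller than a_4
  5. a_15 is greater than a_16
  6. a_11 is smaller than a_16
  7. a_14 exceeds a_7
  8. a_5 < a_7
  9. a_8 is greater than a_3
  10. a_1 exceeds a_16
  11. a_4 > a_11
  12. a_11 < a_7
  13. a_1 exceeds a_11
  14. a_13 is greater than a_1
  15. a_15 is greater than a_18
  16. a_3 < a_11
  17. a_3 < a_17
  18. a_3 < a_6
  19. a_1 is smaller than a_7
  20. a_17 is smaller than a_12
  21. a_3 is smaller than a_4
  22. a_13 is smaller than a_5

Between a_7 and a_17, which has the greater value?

a_7

The relevant relations are a_17 < a_11; a_11 < a_1; a_1 < a_13; a_13 < a_5; a_5 < a_7.
Chaining these gives a_17 < a_11 < a_1 < a_13 < a_5 < a_7.
So a_17 < a_7; a_7 is the larger of the two.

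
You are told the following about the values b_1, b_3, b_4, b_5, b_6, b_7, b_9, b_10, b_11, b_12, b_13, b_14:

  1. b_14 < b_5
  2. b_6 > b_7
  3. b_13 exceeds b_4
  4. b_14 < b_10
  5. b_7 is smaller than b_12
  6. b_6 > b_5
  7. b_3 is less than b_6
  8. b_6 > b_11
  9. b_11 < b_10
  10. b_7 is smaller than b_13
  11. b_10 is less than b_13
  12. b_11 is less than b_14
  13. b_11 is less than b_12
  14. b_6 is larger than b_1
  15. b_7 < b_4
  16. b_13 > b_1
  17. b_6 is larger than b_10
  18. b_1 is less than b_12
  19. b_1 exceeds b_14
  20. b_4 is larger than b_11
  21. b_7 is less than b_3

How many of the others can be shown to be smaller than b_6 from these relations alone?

The elements the relations force below b_6 are b_11, b_7, b_3, b_14, b_5, b_10, b_1 — no chain reaches any other.
That is 7.

7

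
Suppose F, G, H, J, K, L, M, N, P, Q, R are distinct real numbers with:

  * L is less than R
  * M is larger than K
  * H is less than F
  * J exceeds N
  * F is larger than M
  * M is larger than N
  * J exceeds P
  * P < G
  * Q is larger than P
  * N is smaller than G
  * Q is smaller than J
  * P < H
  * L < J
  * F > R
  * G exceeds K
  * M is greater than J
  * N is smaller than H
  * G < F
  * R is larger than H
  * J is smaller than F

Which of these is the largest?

F

P is not greatest since P < H; L is not greatest since L < J; N is not greatest since N < H; K is not greatest since K < G; Q is not greatest since Q < J; H is not greatest since H < R; J is not greatest since J < M; R is not greatest since R < F; M is not greatest since M < F; G is not greatest since G < F.
Only F has nothing above it, so F is the largest.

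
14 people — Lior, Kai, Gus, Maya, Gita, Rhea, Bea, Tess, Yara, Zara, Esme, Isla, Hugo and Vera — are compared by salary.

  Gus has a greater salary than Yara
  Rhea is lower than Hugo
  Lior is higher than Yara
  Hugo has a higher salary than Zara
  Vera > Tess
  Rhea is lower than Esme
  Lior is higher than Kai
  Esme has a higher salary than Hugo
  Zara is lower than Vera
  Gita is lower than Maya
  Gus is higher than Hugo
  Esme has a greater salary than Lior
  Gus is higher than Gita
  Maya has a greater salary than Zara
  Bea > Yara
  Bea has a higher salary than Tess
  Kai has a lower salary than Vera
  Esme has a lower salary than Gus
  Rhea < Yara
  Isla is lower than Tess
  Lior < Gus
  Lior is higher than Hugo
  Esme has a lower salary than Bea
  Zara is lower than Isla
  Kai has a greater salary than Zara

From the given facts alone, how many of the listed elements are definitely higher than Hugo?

The elements the relations force above Hugo are Lior, Esme, Bea, Gus — no chain reaches any other.
That is 4.

4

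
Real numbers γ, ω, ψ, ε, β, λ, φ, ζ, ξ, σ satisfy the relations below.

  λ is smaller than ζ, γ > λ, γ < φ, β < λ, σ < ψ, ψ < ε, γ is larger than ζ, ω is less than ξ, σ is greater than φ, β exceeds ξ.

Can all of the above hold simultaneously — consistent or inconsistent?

Every relation is compatible with ω < ξ < β < λ < ζ < γ < φ < σ < ψ < ε; the set is consistent.

consistent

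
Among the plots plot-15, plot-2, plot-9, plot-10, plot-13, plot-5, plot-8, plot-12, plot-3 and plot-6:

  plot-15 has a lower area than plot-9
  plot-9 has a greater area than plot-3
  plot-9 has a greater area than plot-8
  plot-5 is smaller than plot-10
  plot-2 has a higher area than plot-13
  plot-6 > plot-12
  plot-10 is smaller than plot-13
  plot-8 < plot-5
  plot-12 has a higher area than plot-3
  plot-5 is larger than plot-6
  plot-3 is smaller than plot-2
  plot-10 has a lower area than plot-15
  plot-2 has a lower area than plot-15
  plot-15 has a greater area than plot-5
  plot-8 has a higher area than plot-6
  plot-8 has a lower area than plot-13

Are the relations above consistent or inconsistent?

consistent

The single ordering plot-3 < plot-12 < plot-6 < plot-8 < plot-5 < plot-10 < plot-13 < plot-2 < plot-15 < plot-9 satisfies every listed relation, so no contradiction arises.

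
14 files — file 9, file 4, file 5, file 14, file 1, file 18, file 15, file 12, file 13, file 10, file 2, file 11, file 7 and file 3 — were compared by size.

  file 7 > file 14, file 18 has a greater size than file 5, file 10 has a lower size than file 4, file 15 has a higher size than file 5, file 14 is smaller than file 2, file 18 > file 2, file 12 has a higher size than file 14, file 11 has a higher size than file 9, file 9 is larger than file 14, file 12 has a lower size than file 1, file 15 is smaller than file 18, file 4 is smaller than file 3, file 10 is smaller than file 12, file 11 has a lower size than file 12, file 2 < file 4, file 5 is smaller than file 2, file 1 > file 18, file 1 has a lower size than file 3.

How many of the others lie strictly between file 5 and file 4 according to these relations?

The relations place file 5 below file 4. An element lies strictly between them when it is forced above file 5 and also forced below file 4.
Above file 5: {file 2, file 15, file 18, file 1, file 3}. Below file 4: {file 14, file 2, file 10}.
Intersection: {file 2} — 1.

1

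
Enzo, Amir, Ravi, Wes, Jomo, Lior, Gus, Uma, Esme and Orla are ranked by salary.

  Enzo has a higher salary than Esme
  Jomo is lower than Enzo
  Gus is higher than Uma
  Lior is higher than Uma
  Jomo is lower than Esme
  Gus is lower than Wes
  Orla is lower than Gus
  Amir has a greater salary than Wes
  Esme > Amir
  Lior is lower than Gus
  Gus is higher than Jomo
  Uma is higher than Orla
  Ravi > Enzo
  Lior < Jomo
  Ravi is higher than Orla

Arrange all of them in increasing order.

Each adjacent pair is fixed by a given relation: Orla < Uma; Uma < Lior; Lior < Jomo; Jomo < Gus; Gus < Wes; Wes < Amir; Amir < Esme; Esme < Enzo; Enzo < Ravi. Chaining them end to end gives the full order.

Orla < Uma < Lior < Jomo < Gus < Wes < Amir < Esme < Enzo < Ravi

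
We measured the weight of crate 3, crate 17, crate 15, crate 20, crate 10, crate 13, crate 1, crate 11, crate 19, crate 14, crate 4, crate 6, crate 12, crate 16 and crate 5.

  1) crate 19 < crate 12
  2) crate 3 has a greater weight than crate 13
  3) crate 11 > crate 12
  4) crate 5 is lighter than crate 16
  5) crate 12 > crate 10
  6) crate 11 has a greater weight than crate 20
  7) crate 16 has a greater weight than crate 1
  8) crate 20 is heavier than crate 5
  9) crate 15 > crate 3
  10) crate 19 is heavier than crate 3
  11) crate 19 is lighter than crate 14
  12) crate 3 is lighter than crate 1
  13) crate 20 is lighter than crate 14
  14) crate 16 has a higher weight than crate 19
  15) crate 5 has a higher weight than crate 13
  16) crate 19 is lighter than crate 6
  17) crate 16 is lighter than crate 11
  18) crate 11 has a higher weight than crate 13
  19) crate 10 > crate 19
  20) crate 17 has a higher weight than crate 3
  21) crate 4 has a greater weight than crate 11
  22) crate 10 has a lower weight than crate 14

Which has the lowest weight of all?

crate 13

Chaining upward from crate 13: directly above it, crate 3, crate 5, crate 11; then crate 19, crate 17, crate 20, crate 1, crate 16, crate 15, crate 4; then crate 10, crate 12, crate 6, crate 14.
That covers every other element, and nothing is given below crate 13, so crate 13 is the lowest weight.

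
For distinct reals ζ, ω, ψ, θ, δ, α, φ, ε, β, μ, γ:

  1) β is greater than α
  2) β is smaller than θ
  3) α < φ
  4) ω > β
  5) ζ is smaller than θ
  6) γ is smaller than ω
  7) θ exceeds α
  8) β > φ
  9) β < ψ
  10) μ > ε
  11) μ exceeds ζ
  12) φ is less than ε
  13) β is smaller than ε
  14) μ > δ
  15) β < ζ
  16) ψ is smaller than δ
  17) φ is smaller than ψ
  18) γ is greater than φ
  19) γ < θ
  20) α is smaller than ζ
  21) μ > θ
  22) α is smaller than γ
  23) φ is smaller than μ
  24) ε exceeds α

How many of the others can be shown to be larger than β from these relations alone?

Directly above β: ψ, ζ, θ, ε, ω.
One step further: δ, μ (7 so far).
Nothing else is reachable above β; 7 in all.

7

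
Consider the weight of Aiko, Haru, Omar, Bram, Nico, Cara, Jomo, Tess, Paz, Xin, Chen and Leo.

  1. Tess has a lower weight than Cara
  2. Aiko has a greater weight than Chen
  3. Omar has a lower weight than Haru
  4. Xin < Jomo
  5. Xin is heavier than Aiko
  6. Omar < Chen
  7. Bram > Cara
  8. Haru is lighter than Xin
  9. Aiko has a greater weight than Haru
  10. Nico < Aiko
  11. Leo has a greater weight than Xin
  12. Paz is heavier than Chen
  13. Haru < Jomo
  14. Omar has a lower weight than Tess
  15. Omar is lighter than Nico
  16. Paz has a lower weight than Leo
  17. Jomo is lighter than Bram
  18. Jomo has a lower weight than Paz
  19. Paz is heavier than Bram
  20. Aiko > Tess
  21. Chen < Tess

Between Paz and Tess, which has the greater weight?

Paz

Tess < Aiko and Aiko < Xin give Tess < Xin.
Then Xin < Jomo extends the chain to Jomo.
Then Jomo < Bram extends the chain to Bram.
With Bram < Paz: Tess < Aiko < Xin < Jomo < Bram < Paz.
So Tess < Paz; Paz is the heavier of the two.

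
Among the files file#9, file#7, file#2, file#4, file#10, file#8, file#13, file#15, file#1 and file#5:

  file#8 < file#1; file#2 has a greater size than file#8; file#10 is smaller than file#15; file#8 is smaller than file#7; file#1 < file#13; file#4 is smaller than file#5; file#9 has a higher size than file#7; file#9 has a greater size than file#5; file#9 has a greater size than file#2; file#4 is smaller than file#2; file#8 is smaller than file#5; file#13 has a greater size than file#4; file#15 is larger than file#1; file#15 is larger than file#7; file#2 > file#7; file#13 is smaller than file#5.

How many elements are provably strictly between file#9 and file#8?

5

The relations place file#8 below file#9. An element lies strictly between them when it is forced above file#8 and also forced below file#9.
Above file#8: {file#7, file#1, file#2, file#13, file#5, file#15}. Below file#9: {file#4, file#7, file#1, file#2, file#13, file#5}.
Intersection: {file#7, file#1, file#2, file#13, file#5} — 5.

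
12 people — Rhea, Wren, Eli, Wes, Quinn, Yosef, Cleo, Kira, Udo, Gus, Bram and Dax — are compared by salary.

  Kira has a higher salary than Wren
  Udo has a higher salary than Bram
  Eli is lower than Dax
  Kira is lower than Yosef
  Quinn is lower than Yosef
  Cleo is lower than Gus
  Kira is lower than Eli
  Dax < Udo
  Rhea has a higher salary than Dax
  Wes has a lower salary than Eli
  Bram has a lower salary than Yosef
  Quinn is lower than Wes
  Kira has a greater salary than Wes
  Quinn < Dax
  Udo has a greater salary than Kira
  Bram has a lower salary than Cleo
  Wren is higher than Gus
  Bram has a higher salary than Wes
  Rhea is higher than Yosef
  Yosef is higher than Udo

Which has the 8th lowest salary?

Eli

Chaining the given pairs: Quinn < Wes < Bram < Cleo < Gus < Wren < Kira < Eli < Dax < Udo < Yosef < Rhea.
The 8th smallest is Eli.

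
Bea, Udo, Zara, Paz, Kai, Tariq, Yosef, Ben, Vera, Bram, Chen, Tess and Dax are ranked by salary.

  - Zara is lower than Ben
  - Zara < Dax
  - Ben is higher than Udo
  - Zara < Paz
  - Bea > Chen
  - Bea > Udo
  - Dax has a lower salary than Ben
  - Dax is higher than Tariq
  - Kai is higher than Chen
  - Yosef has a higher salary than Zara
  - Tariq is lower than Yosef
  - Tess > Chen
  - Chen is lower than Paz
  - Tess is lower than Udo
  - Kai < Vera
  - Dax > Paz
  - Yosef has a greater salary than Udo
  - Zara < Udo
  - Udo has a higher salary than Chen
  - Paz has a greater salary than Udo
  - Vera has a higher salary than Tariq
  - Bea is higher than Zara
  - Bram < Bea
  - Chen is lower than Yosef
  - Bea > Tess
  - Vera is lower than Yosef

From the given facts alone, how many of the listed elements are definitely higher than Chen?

Directly above Chen: Kai, Tess, Udo, Bea, Yosef, Paz.
One step further: Vera, Dax, Ben (9 so far).
Nothing else is reachable above Chen; 9 in all.

9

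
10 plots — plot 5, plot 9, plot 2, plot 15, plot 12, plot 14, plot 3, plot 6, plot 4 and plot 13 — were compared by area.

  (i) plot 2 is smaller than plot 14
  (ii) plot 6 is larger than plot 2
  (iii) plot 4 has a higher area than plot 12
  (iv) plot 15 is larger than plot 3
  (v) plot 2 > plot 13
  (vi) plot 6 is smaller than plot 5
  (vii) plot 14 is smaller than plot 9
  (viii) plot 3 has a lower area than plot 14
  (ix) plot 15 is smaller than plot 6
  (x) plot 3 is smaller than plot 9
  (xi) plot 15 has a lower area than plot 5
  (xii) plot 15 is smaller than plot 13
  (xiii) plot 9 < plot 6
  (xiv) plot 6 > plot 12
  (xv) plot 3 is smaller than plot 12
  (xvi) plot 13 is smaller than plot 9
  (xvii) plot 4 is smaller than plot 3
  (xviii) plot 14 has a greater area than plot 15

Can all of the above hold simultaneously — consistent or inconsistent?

inconsistent

Chaining the given relations yields plot 12 < plot 4 < plot 3, so plot 12 < plot 3. But one relation states plot 3 < plot 12. These cannot both hold.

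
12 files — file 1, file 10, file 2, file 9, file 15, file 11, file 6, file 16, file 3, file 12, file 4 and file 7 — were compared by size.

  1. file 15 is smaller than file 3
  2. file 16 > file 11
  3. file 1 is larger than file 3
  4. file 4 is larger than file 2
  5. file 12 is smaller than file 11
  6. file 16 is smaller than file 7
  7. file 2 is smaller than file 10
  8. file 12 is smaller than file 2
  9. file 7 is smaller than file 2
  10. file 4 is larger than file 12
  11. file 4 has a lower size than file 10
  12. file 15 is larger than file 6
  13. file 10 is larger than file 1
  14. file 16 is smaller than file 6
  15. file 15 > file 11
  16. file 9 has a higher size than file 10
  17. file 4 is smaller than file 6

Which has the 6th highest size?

file 6

The consecutive relations fix a unique order: file 12 < file 11 < file 16 < file 7 < file 2 < file 4 < file 6 < file 15 < file 3 < file 1 < file 10 < file 9.
The 6th largest is file 6.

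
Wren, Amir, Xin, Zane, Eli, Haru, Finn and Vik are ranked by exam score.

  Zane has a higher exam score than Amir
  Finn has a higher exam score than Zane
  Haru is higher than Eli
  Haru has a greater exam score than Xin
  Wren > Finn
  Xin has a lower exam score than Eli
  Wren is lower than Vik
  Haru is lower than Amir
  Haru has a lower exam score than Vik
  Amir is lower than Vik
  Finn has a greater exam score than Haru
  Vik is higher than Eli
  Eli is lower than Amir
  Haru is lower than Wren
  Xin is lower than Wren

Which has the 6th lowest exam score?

Finn

Chaining the given pairs: Xin < Eli < Haru < Amir < Zane < Finn < Wren < Vik.
The 6th smallest is Finn.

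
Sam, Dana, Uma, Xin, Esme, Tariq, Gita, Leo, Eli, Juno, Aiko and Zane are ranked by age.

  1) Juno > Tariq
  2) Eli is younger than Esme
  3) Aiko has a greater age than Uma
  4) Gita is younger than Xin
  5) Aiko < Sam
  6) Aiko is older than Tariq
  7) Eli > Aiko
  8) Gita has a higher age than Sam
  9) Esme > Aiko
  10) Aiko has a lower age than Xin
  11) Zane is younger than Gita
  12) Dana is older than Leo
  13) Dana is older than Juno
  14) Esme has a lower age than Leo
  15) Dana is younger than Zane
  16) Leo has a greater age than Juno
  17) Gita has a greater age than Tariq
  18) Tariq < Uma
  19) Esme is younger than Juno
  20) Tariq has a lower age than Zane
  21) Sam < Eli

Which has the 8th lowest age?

Leo

Chaining the given pairs: Tariq < Uma < Aiko < Sam < Eli < Esme < Juno < Leo < Dana < Zane < Gita < Xin.
The 8th smallest is Leo.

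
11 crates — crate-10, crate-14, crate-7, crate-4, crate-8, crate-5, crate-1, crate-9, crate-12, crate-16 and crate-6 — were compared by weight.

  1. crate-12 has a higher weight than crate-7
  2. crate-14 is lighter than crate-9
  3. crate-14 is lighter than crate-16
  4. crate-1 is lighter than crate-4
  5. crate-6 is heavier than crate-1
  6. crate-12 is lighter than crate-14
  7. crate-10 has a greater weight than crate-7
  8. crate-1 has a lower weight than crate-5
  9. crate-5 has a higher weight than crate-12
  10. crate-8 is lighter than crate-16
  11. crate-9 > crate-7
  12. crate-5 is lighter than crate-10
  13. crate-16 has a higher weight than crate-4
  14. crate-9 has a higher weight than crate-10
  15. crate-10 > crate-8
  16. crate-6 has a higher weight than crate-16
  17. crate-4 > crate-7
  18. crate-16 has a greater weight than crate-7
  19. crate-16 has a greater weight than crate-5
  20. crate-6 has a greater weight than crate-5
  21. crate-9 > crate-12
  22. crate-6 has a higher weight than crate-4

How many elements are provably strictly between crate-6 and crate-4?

1

Chaining upward from crate-4 reaches: crate-16.
Chaining downward from crate-6 reaches: crate-7, crate-12, crate-1, crate-14, crate-5, crate-8, crate-16.
Strictly between crate-4 and crate-6 are those in both lists: crate-16 — 1 element.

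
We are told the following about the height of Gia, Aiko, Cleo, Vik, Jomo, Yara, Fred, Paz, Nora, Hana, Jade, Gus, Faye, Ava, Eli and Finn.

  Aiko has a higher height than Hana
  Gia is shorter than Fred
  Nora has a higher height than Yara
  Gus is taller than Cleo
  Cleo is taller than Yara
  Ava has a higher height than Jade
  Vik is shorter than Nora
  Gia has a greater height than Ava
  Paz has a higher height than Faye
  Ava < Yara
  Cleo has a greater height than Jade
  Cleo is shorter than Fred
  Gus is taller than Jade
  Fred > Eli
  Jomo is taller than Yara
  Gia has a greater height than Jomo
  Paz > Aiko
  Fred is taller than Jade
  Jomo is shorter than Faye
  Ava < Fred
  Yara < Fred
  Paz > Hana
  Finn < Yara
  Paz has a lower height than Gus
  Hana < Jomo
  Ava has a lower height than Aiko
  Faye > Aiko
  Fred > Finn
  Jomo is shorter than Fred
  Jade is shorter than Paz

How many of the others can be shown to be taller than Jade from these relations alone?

From Jade the given relations immediately reach Ava, Cleo, Fred, Paz, Gus.
From those, Yara, Aiko, Gia — 8 in total.
From those, Jomo, Faye, Nora — 11 in total.
Nothing else is reachable above Jade; 11 in all.

11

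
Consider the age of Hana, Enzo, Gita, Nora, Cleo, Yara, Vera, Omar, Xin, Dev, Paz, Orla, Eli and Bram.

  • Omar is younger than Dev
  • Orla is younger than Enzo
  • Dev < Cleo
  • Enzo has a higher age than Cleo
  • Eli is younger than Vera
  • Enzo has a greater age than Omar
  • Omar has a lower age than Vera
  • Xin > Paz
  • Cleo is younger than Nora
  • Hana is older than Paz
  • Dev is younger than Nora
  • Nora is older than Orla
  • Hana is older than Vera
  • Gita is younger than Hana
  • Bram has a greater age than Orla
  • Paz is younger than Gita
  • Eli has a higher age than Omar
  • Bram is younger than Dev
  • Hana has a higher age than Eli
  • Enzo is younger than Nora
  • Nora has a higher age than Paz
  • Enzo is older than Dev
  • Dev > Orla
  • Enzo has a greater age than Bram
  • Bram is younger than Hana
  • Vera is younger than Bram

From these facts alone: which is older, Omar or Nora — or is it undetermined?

Nora

Chaining the given relations: Omar < Eli < Vera < Bram < Dev < Enzo < Nora.
So Nora is older.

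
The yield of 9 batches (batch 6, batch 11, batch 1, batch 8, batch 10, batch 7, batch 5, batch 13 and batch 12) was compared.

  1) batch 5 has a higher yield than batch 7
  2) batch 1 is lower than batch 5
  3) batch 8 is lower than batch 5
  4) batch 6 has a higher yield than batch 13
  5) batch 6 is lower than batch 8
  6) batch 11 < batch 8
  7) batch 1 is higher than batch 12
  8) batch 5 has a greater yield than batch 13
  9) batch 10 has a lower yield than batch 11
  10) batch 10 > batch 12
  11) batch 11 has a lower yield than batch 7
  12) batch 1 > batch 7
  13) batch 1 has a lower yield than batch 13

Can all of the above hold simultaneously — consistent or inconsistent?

The single ordering batch 12 < batch 10 < batch 11 < batch 7 < batch 1 < batch 13 < batch 6 < batch 8 < batch 5 satisfies every listed relation, so no contradiction arises.

consistent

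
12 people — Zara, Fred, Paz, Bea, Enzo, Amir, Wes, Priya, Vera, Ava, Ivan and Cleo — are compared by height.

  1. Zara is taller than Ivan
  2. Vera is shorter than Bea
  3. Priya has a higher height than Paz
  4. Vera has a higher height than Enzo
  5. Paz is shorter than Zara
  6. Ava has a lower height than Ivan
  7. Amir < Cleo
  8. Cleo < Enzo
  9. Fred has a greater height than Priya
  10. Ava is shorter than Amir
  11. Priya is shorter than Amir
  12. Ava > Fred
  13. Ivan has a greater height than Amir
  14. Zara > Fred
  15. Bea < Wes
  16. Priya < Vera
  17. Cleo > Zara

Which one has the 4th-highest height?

The consecutive relations fix a unique order: Paz < Priya < Fred < Ava < Amir < Ivan < Zara < Cleo < Enzo < Vera < Bea < Wes.
Counting 4 from the largest end gives Enzo.

Enzo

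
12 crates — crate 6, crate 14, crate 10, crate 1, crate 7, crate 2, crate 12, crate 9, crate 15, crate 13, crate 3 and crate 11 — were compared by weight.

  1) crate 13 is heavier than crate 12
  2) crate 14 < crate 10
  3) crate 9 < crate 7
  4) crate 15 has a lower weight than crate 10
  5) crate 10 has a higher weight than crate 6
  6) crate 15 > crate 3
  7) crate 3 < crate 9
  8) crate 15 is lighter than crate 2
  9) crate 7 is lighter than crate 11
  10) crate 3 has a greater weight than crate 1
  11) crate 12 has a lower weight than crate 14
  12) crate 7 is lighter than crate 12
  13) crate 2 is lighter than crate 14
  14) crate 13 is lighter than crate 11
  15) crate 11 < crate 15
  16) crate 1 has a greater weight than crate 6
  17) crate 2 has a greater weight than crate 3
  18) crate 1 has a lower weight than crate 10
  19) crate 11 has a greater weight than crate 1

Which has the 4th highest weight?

Piecing the relations together gives one ordering: crate 6 < crate 1 < crate 3 < crate 9 < crate 7 < crate 12 < crate 13 < crate 11 < crate 15 < crate 2 < crate 14 < crate 10.
Counting 4 from the largest end gives crate 15.

crate 15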